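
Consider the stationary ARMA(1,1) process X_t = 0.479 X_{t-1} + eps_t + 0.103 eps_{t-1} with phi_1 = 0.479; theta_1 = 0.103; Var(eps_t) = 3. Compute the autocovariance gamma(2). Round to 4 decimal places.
\gamma(2) = 1.1389

Multiply the model equation by X_{t-k} and take expectations. With theta_0 = psi_0 = 1 and psi_j the MA(infinity) weights, this gives
  gamma(k) - sum_i phi_i gamma(k-i) = c_k,
  c_k = sigma^2 * sum_{j=k..q} theta_j psi_{j-k}   (c_k = 0 for k > q),
using gamma(-m) = gamma(m).
psi-weights needed (psi_j = theta_j + sum_i phi_i psi_{j-i}):
  psi_1 = theta_1 + phi_1 = 0.103 + (0.479) = 0.582
Right-hand sides:
  c_0 = sigma^2 (1 + theta_1 psi_1) = 3 * (1 + (0.103)(0.582)) = 3 * 1.059946 = 3.179838
  c_1 = sigma^2 theta_1 = 3 * (0.103) = 0.309
  c_2 = 0
Equations for k = 0 and k = 1 (AR order 1):
  gamma(0) = phi_1 gamma(1) + c_0
  gamma(1) = phi_1 gamma(0) + c_1
Substituting the second into the first: gamma(0) (1 - phi_1^2) = c_0 + phi_1 c_1, so
  gamma(0) = (c_0 + phi_1 c_1) / (1 - phi_1^2) = (3.179838 + (0.479)(0.309)) / (1 - (0.479)^2) = 3.327849 / 0.770559 = 4.318747.
  gamma(1) = phi_1 gamma(0) + c_1 = (0.479)(4.318747) + (0.309) = 2.37768.
For k = 2 (> q): gamma(2) = phi_1 gamma(1) = (0.479)(2.37768) = 1.138909.
Therefore gamma(2) = 1.1389 (to 4 decimal places).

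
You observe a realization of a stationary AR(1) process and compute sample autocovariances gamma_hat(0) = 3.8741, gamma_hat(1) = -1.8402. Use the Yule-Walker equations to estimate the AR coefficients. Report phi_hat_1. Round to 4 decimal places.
\hat\phi_{1} = -0.4750

The Yule-Walker equations for an AR(p) process read, in matrix form,
  Gamma_p phi = r_p,   with   (Gamma_p)_{ij} = gamma(|i - j|),
                       (r_p)_i = gamma(i),   i,j = 1..p.
Substitute the sample gammas (Toeplitz matrix and right-hand side of size 1):
  Gamma_p = [[3.8741]]
  r_p     = [-1.8402]
With p = 1 this is the single equation gamma(0) phi_1 = gamma(1):
  phi_hat_1 = gamma(1) / gamma(0) = -1.8402 / 3.8741 = -0.4750.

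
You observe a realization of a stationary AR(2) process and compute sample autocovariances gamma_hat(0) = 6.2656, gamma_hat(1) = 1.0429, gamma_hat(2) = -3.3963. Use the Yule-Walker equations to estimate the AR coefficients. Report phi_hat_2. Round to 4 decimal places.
\hat\phi_{2} = -0.5860

The Yule-Walker equations for an AR(p) process read, in matrix form,
  Gamma_p phi = r_p,   with   (Gamma_p)_{ij} = gamma(|i - j|),
                       (r_p)_i = gamma(i),   i,j = 1..p.
Substitute the sample gammas (Toeplitz matrix and right-hand side of size 2):
  Gamma_p = [[6.2656, 1.0429], [1.0429, 6.2656]]
  r_p     = [1.0429, -3.3963]
Written out:
  6.2656 phi_1 + 1.0429 phi_2 = 1.0429
  1.0429 phi_1 + 6.2656 phi_2 = -3.3963
Solve by Cramer's rule:
  det = gamma(0)^2 - gamma(1)^2 = (6.2656)^2 - (1.0429)^2 = 39.25774336 - 1.08764041 = 38.17010295
  phi_hat_1 = [gamma(1) gamma(0) - gamma(1) gamma(2)] / det = [(1.0429)(6.2656) - (1.0429)(-3.3963)] / 38.17010295 = 10.07639551 / 38.17010295 = 0.264
  phi_hat_2 = [gamma(0) gamma(2) - gamma(1)^2] / det = [(6.2656)(-3.3963) - (1.0429)^2] / 38.17010295 = -22.36749769 / 38.17010295 = -0.586
So phi_hat = [0.2640, -0.5860].
Therefore phi_hat_2 = -0.5860.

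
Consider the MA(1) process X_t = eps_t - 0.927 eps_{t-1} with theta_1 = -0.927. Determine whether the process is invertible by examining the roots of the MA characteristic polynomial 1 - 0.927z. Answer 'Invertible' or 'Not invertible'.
\text{Invertible}

The MA(q) characteristic polynomial is P(z) = 1 - 0.927z.
Invertibility requires all roots to lie outside the unit circle, i.e. |z| > 1 for every root.
This is linear in z: 1 + (-0.927) z = 0  =>  z = -1/(-0.927) = 1.078749,  |z| = 1.078749.
Moduli of all roots: 1.0787.
All moduli strictly greater than 1? Yes.
Verdict: Invertible.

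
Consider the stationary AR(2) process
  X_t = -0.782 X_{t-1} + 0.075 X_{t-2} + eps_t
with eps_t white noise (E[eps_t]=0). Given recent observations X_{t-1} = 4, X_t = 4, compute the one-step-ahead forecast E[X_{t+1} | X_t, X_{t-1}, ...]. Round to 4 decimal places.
E[X_{t+1} \mid \mathcal F_t] = -2.8280

For an AR(p) model X_t = c + sum_i phi_i X_{t-i} + eps_t, the
one-step-ahead conditional mean is
  E[X_{t+1} | X_t, ...] = c + sum_i phi_i X_{t+1-i}.
Substitute known values:
  E[X_{t+1} | ...] = (-0.782) * (4) + (0.075) * (4)
                   = -2.8280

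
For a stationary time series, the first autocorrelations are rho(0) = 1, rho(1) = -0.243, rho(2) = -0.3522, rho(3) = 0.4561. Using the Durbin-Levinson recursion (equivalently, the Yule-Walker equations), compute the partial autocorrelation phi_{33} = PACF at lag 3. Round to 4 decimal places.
\phi_{33} = 0.2981

The PACF at lag k is phi_{kk}, the last component of the solution
to the Yule-Walker system G_k phi = r_k where
  (G_k)_{ij} = rho(|i - j|), (r_k)_i = rho(i), i,j = 1..k.
Equivalently, Durbin-Levinson gives phi_{kk} iteratively:
  phi_{11} = rho(1)
  phi_{kk} = [rho(k) - sum_{j=1..k-1} phi_{k-1,j} rho(k-j)]
            / [1 - sum_{j=1..k-1} phi_{k-1,j} rho(j)],
  phi_{k,j} = phi_{k-1,j} - phi_{kk} phi_{k-1,k-j},  j = 1..k-1.
Step k = 1:
  phi_11 = rho(1) = -0.243.
Step k = 2:
  phi_22 = [rho(2) - phi_11 rho(1)] / [1 - phi_11 rho(1)] = [-0.3522 - (-0.243)(-0.243)] / [1 - (-0.243)(-0.243)]
         = -0.411249 / 0.940951 = -0.437057.
  Update: phi_21 = phi_11 - phi_22 phi_11 = -0.243 - (-0.437057)(-0.243) = -0.349205.
Step k = 3:
  phi_33 = [rho(3) - phi_21 rho(2) - phi_22 rho(1)] / [1 - phi_21 rho(1) - phi_22 rho(2)]
    numerator   = 0.4561 - (-0.349205)(-0.3522) - (-0.437057)(-0.243) = 0.22690528
    denominator = 1 - (-0.349205)(-0.243) - (-0.437057)(-0.3522) = 0.76121184
  phi_33 = 0.22690528 / 0.76121184 = 0.2981.
Therefore phi_{33} = 0.2981.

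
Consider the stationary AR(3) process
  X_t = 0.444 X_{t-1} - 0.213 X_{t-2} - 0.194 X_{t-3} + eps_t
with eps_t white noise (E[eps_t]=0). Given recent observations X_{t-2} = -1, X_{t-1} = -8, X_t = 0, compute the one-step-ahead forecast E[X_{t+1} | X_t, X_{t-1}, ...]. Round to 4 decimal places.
E[X_{t+1} \mid \mathcal F_t] = 1.8980

For an AR(p) model X_t = c + sum_i phi_i X_{t-i} + eps_t, the
one-step-ahead conditional mean is
  E[X_{t+1} | X_t, ...] = c + sum_i phi_i X_{t+1-i}.
Substitute known values:
  E[X_{t+1} | ...] = (0.444) * (0) + (-0.213) * (-8) + (-0.194) * (-1)
                   = 1.8980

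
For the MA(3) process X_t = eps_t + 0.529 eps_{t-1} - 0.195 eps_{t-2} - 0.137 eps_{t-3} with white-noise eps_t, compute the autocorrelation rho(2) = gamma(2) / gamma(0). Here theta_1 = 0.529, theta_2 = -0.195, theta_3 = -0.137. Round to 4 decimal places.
\rho(2) = -0.2001

For an MA(q) process with theta_0 = 1, the autocovariance is
  gamma(k) = sigma^2 * sum_{i=0..q-k} theta_i * theta_{i+k},
and rho(k) = gamma(k) / gamma(0). Sigma^2 cancels.
  numerator   = (1)*(-0.195) + (0.529)*(-0.137) = -0.267473.
  denominator = (1)^2 + (0.529)^2 + (-0.195)^2 + (-0.137)^2 = 1.336635.
  rho(2) = -0.267473 / 1.336635 = -0.2001.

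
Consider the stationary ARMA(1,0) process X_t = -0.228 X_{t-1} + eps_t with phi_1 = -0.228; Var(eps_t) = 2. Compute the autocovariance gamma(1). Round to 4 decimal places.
\gamma(1) = -0.4810

Multiply the model equation by X_{t-k} and take expectations. With theta_0 = psi_0 = 1 and psi_j the MA(infinity) weights, this gives
  gamma(k) - sum_i phi_i gamma(k-i) = c_k,
  c_k = sigma^2 * sum_{j=k..q} theta_j psi_{j-k}   (c_k = 0 for k > q),
using gamma(-m) = gamma(m).
Pure AR (q = 0): c_0 = sigma^2 = 2, c_k = 0 for k >= 1.
Equations for k = 0 and k = 1 (AR order 1):
  gamma(0) = phi_1 gamma(1) + c_0
  gamma(1) = phi_1 gamma(0) + c_1
Substituting the second into the first: gamma(0) (1 - phi_1^2) = c_0 + phi_1 c_1, so
  gamma(0) = c_0 / (1 - phi_1^2) = 2 / (1 - (-0.228)^2) = 2 / 0.948016 = 2.109669.
  gamma(1) = phi_1 gamma(0) = (-0.228)(2.109669) = -0.481005.
Therefore gamma(1) = -0.4810 (to 4 decimal places).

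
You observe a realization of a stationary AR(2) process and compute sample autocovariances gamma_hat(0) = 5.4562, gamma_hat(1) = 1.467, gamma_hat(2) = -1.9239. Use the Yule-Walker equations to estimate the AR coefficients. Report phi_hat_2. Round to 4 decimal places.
\hat\phi_{2} = -0.4580

The Yule-Walker equations for an AR(p) process read, in matrix form,
  Gamma_p phi = r_p,   with   (Gamma_p)_{ij} = gamma(|i - j|),
                       (r_p)_i = gamma(i),   i,j = 1..p.
Substitute the sample gammas (Toeplitz matrix and right-hand side of size 2):
  Gamma_p = [[5.4562, 1.467], [1.467, 5.4562]]
  r_p     = [1.467, -1.9239]
Written out:
  5.4562 phi_1 + 1.467 phi_2 = 1.467
  1.467 phi_1 + 5.4562 phi_2 = -1.9239
Solve by Cramer's rule:
  det = gamma(0)^2 - gamma(1)^2 = (5.4562)^2 - (1.467)^2 = 29.77011844 - 2.152089 = 27.61802944
  phi_hat_1 = [gamma(1) gamma(0) - gamma(1) gamma(2)] / det = [(1.467)(5.4562) - (1.467)(-1.9239)] / 27.61802944 = 10.8266067 / 27.61802944 = 0.392
  phi_hat_2 = [gamma(0) gamma(2) - gamma(1)^2] / det = [(5.4562)(-1.9239) - (1.467)^2] / 27.61802944 = -12.64927218 / 27.61802944 = -0.458
So phi_hat = [0.3920, -0.4580].
Therefore phi_hat_2 = -0.4580.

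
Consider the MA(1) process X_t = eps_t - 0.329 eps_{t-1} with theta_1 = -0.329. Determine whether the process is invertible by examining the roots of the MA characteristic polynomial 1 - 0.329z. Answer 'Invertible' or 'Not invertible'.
\text{Invertible}

The MA(q) characteristic polynomial is P(z) = 1 - 0.329z.
Invertibility requires all roots to lie outside the unit circle, i.e. |z| > 1 for every root.
This is linear in z: 1 + (-0.329) z = 0  =>  z = -1/(-0.329) = 3.039514,  |z| = 3.039514.
Moduli of all roots: 3.0395.
All moduli strictly greater than 1? Yes.
Verdict: Invertible.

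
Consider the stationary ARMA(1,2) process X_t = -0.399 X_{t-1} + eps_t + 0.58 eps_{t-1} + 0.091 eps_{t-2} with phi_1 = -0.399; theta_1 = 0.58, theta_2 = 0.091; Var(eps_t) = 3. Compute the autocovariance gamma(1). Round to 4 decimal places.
\gamma(1) = 0.5527

Multiply the model equation by X_{t-k} and take expectations. With theta_0 = psi_0 = 1 and psi_j the MA(infinity) weights, this gives
  gamma(k) - sum_i phi_i gamma(k-i) = c_k,
  c_k = sigma^2 * sum_{j=k..q} theta_j psi_{j-k}   (c_k = 0 for k > q),
using gamma(-m) = gamma(m).
psi-weights needed (psi_j = theta_j + sum_i phi_i psi_{j-i}):
  psi_1 = theta_1 + phi_1 = 0.58 + (-0.399) = 0.181
  psi_2 = theta_2 + phi_1 psi_1 = 0.091 + (-0.399)(0.181) = 0.018781
Right-hand sides:
  c_0 = sigma^2 (1 + theta_1 psi_1 + theta_2 psi_2) = 3 * (1 + (0.58)(0.181) + (0.091)(0.018781)) = 3 * 1.106689 = 3.320067
  c_1 = sigma^2 (theta_1 + theta_2 psi_1) = 3 * (0.58 + (0.091)(0.181)) = 1.789413
  c_2 = sigma^2 theta_2 = 3 * (0.091) = 0.273
Equations for k = 0 and k = 1 (AR order 1):
  gamma(0) = phi_1 gamma(1) + c_0
  gamma(1) = phi_1 gamma(0) + c_1
Substituting the second into the first: gamma(0) (1 - phi_1^2) = c_0 + phi_1 c_1, so
  gamma(0) = (c_0 + phi_1 c_1) / (1 - phi_1^2) = (3.320067 + (-0.399)(1.789413)) / (1 - (-0.399)^2) = 2.606091 / 0.840799 = 3.099542.
  gamma(1) = phi_1 gamma(0) + c_1 = (-0.399)(3.099542) + (1.789413) = 0.552696.
Therefore gamma(1) = 0.5527 (to 4 decimal places).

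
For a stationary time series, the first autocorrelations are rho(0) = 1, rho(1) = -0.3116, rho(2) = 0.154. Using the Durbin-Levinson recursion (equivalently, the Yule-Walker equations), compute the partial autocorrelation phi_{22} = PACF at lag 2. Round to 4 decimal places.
\phi_{22} = 0.0630

The PACF at lag k is phi_{kk}, the last component of the solution
to the Yule-Walker system G_k phi = r_k where
  (G_k)_{ij} = rho(|i - j|), (r_k)_i = rho(i), i,j = 1..k.
Equivalently, Durbin-Levinson gives phi_{kk} iteratively:
  phi_{11} = rho(1)
  phi_{kk} = [rho(k) - sum_{j=1..k-1} phi_{k-1,j} rho(k-j)]
            / [1 - sum_{j=1..k-1} phi_{k-1,j} rho(j)],
  phi_{k,j} = phi_{k-1,j} - phi_{kk} phi_{k-1,k-j},  j = 1..k-1.
Step k = 1:
  phi_11 = rho(1) = -0.3116.
Step k = 2:
  phi_22 = [rho(2) - phi_11 rho(1)] / [1 - phi_11 rho(1)] = [0.154 - (-0.3116)(-0.3116)] / [1 - (-0.3116)(-0.3116)]
         = 0.05690544 / 0.90290544 = 0.063.
Therefore phi_{22} = 0.0630.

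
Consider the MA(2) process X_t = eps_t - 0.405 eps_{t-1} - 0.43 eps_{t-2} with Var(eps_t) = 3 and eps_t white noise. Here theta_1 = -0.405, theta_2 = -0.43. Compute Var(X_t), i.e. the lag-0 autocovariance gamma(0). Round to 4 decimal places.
\gamma(0) = 4.0468

For an MA(q) process X_t = eps_t + sum_i theta_i eps_{t-i} with
Var(eps_t) = sigma^2, the variance is
  gamma(0) = sigma^2 * (1 + sum_i theta_i^2).
  sum_i theta_i^2 = (-0.405)^2 + (-0.43)^2 = 0.164025 + 0.1849 = 0.348925.
  gamma(0) = 3 * (1 + 0.348925) = 3 * 1.348925 = 4.046775, which rounds to 4.0468.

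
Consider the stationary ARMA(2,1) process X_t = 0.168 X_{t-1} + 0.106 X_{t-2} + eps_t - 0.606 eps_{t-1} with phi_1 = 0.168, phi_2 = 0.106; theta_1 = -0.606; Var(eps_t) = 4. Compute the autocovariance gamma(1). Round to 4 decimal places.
\gamma(1) = -1.8134

Multiply the model equation by X_{t-k} and take expectations. With theta_0 = psi_0 = 1 and psi_j the MA(infinity) weights, this gives
  gamma(k) - sum_i phi_i gamma(k-i) = c_k,
  c_k = sigma^2 * sum_{j=k..q} theta_j psi_{j-k}   (c_k = 0 for k > q),
using gamma(-m) = gamma(m).
psi-weights needed (psi_j = theta_j + sum_i phi_i psi_{j-i}):
  psi_1 = theta_1 + phi_1 = -0.606 + (0.168) = -0.438
Right-hand sides:
  c_0 = sigma^2 (1 + theta_1 psi_1) = 4 * (1 + (-0.606)(-0.438)) = 4 * 1.265428 = 5.061712
  c_1 = sigma^2 theta_1 = 4 * (-0.606) = -2.424
  c_2 = 0
Equations for k = 0, 1, 2 (AR order 2, c_2 = 0):
  (E0) gamma(0) = phi_1 gamma(1) + phi_2 gamma(2) + c_0
  (E1) gamma(1) = phi_1 gamma(0) + phi_2 gamma(1) + c_1
  (E2) gamma(2) = phi_1 gamma(1) + phi_2 gamma(0)
From (E1): gamma(1) = A gamma(0) + B with
  A = phi_1 / (1 - phi_2) = 0.168 / 0.894 = 0.187919,   B = c_1 / (1 - phi_2) = -2.424 / 0.894 = -2.711409.
Insert (E2) into (E0): gamma(0) (1 - phi_2^2) = phi_1 (1 + phi_2) gamma(1) + c_0.
  phi_1 (1 + phi_2) = (0.168)(1.106) = 0.185808,   1 - phi_2^2 = 0.988764.
Replace gamma(1) by A gamma(0) + B and collect gamma(0):
  gamma(0) [0.988764 - (0.185808)(0.187919)] = (0.185808)(-2.711409) + 5.061712
  gamma(0) * 0.953847 = 4.55791
  gamma(0) = 4.55791 / 0.953847 = 4.77845.
  gamma(1) = A gamma(0) + B = (0.187919)(4.77845) + (-2.711409) = -1.813446.
Therefore gamma(1) = -1.8134 (to 4 decimal places).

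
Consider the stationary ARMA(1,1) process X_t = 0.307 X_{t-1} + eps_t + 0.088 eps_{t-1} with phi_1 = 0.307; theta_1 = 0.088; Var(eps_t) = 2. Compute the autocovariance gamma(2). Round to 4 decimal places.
\gamma(2) = 0.2750

Multiply the model equation by X_{t-k} and take expectations. With theta_0 = psi_0 = 1 and psi_j the MA(infinity) weights, this gives
  gamma(k) - sum_i phi_i gamma(k-i) = c_k,
  c_k = sigma^2 * sum_{j=k..q} theta_j psi_{j-k}   (c_k = 0 for k > q),
using gamma(-m) = gamma(m).
psi-weights needed (psi_j = theta_j + sum_i phi_i psi_{j-i}):
  psi_1 = theta_1 + phi_1 = 0.088 + (0.307) = 0.395
Right-hand sides:
  c_0 = sigma^2 (1 + theta_1 psi_1) = 2 * (1 + (0.088)(0.395)) = 2 * 1.03476 = 2.06952
  c_1 = sigma^2 theta_1 = 2 * (0.088) = 0.176
  c_2 = 0
Equations for k = 0 and k = 1 (AR order 1):
  gamma(0) = phi_1 gamma(1) + c_0
  gamma(1) = phi_1 gamma(0) + c_1
Substituting the second into the first: gamma(0) (1 - phi_1^2) = c_0 + phi_1 c_1, so
  gamma(0) = (c_0 + phi_1 c_1) / (1 - phi_1^2) = (2.06952 + (0.307)(0.176)) / (1 - (0.307)^2) = 2.123552 / 0.905751 = 2.344521.
  gamma(1) = phi_1 gamma(0) + c_1 = (0.307)(2.344521) + (0.176) = 0.895768.
For k = 2 (> q): gamma(2) = phi_1 gamma(1) = (0.307)(0.895768) = 0.275001.
Therefore gamma(2) = 0.2750 (to 4 decimal places).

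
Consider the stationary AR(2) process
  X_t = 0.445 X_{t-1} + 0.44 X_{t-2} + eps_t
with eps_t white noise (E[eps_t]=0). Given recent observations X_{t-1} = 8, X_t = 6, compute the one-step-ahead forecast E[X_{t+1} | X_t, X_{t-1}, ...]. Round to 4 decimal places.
E[X_{t+1} \mid \mathcal F_t] = 6.1900

For an AR(p) model X_t = c + sum_i phi_i X_{t-i} + eps_t, the
one-step-ahead conditional mean is
  E[X_{t+1} | X_t, ...] = c + sum_i phi_i X_{t+1-i}.
Substitute known values:
  E[X_{t+1} | ...] = (0.445) * (6) + (0.44) * (8)
                   = 6.1900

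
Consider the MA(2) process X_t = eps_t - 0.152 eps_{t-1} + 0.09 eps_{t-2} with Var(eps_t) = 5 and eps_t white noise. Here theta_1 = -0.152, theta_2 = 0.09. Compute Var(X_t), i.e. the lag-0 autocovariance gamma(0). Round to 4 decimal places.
\gamma(0) = 5.1560

For an MA(q) process X_t = eps_t + sum_i theta_i eps_{t-i} with
Var(eps_t) = sigma^2, the variance is
  gamma(0) = sigma^2 * (1 + sum_i theta_i^2).
  sum_i theta_i^2 = (-0.152)^2 + (0.09)^2 = 0.023104 + 0.0081 = 0.031204.
  gamma(0) = 5 * (1 + 0.031204) = 5 * 1.031204 = 5.15602, which rounds to 5.1560.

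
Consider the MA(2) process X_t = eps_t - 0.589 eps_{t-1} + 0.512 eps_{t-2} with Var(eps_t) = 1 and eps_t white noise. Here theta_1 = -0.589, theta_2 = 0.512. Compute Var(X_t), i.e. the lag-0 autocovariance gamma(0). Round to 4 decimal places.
\gamma(0) = 1.6091

For an MA(q) process X_t = eps_t + sum_i theta_i eps_{t-i} with
Var(eps_t) = sigma^2, the variance is
  gamma(0) = sigma^2 * (1 + sum_i theta_i^2).
  sum_i theta_i^2 = (-0.589)^2 + (0.512)^2 = 0.346921 + 0.262144 = 0.609065.
  gamma(0) = 1 * (1 + 0.609065) = 1 * 1.609065 = 1.609065, which rounds to 1.6091.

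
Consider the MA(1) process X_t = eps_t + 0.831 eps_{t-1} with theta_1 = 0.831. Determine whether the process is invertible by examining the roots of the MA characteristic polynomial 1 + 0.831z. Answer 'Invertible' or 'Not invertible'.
\text{Invertible}

The MA(q) characteristic polynomial is P(z) = 1 + 0.831z.
Invertibility requires all roots to lie outside the unit circle, i.e. |z| > 1 for every root.
This is linear in z: 1 + (0.831) z = 0  =>  z = -1/(0.831) = -1.203369,  |z| = 1.203369.
Moduli of all roots: 1.2034.
All moduli strictly greater than 1? Yes.
Verdict: Invertible.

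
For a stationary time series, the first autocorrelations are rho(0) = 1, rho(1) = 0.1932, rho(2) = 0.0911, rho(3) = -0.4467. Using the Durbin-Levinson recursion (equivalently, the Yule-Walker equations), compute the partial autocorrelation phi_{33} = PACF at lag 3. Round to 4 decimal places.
\phi_{33} = -0.4940

The PACF at lag k is phi_{kk}, the last component of the solution
to the Yule-Walker system G_k phi = r_k where
  (G_k)_{ij} = rho(|i - j|), (r_k)_i = rho(i), i,j = 1..k.
Equivalently, Durbin-Levinson gives phi_{kk} iteratively:
  phi_{11} = rho(1)
  phi_{kk} = [rho(k) - sum_{j=1..k-1} phi_{k-1,j} rho(k-j)]
            / [1 - sum_{j=1..k-1} phi_{k-1,j} rho(j)],
  phi_{k,j} = phi_{k-1,j} - phi_{kk} phi_{k-1,k-j},  j = 1..k-1.
Step k = 1:
  phi_11 = rho(1) = 0.1932.
Step k = 2:
  phi_22 = [rho(2) - phi_11 rho(1)] / [1 - phi_11 rho(1)] = [0.0911 - (0.1932)(0.1932)] / [1 - (0.1932)(0.1932)]
         = 0.05377376 / 0.96267376 = 0.055859.
  Update: phi_21 = phi_11 - phi_22 phi_11 = 0.1932 - (0.055859)(0.1932) = 0.182408.
Step k = 3:
  phi_33 = [rho(3) - phi_21 rho(2) - phi_22 rho(1)] / [1 - phi_21 rho(1) - phi_22 rho(2)]
    numerator   = -0.4467 - (0.182408)(0.0911) - (0.055859)(0.1932) = -0.47410929
    denominator = 1 - (0.182408)(0.1932) - (0.055859)(0.0911) = 0.95967002
  phi_33 = -0.47410929 / 0.95967002 = -0.494.
Therefore phi_{33} = -0.4940.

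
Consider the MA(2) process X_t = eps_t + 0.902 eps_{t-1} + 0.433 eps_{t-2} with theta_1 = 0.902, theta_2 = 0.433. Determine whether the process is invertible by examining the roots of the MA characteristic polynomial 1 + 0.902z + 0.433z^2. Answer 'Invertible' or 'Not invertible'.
\text{Invertible}

The MA(q) characteristic polynomial is P(z) = 1 + 0.902z + 0.433z^2.
Invertibility requires all roots to lie outside the unit circle, i.e. |z| > 1 for every root.
Set 1 + (0.902) z + (0.433) z^2 = 0, i.e. a z^2 + b z + c = 0 with a = 0.433, b = 0.902, c = 1.
Discriminant D = b^2 - 4ac = (0.902)^2 - 4*(0.433)*1 = 0.813604 - (1.732) = -0.918396.
D < 0, so the roots are the complex-conjugate pair z = (-b +/- i sqrt(-D)) / (2a) = -1.0416 +/- 1.1066i.
For a conjugate pair |z|^2 = z * conj(z) = (product of roots) = c/a = 1/(0.433) = 2.309469, so |z| = sqrt(2.309469) = 1.5197 for both roots.
Moduli of all roots: 1.5197, 1.5197.
All moduli strictly greater than 1? Yes.
Verdict: Invertible.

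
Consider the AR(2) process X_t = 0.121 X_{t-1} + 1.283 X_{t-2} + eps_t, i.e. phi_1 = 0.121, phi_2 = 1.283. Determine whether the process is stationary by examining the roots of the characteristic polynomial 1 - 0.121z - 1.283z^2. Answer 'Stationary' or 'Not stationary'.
\text{Not stationary}

The AR(p) characteristic polynomial is P(z) = 1 - 0.121z - 1.283z^2.
Stationarity requires all roots to lie outside the unit circle, i.e. |z| > 1 for every root.
Set 1 + (-0.121) z + (-1.283) z^2 = 0, i.e. a z^2 + b z + c = 0 with a = -1.283, b = -0.121, c = 1.
Discriminant D = b^2 - 4ac = (-0.121)^2 - 4*(-1.283)*1 = 0.014641 - (-5.132) = 5.146641.
D >= 0, so the roots are real: z = (-b +/- sqrt(D)) / (2a) = (0.121 +/- 2.268621) / (-2.566).
  z_1 = (0.121 + 2.268621) / (-2.566) = -0.9313,   |z_1| = 0.9313.
  z_2 = (0.121 - 2.268621) / (-2.566) = 0.837,   |z_2| = 0.837.
Moduli of all roots: 0.9313, 0.8370.
All moduli strictly greater than 1? No.
Verdict: Not stationary.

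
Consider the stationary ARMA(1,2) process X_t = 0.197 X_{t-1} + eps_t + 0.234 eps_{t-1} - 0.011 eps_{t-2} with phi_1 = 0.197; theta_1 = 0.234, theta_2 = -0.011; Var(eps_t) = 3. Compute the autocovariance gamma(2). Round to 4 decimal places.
\gamma(2) = 0.2412

Multiply the model equation by X_{t-k} and take expectations. With theta_0 = psi_0 = 1 and psi_j the MA(infinity) weights, this gives
  gamma(k) - sum_i phi_i gamma(k-i) = c_k,
  c_k = sigma^2 * sum_{j=k..q} theta_j psi_{j-k}   (c_k = 0 for k > q),
using gamma(-m) = gamma(m).
psi-weights needed (psi_j = theta_j + sum_i phi_i psi_{j-i}):
  psi_1 = theta_1 + phi_1 = 0.234 + (0.197) = 0.431
  psi_2 = theta_2 + phi_1 psi_1 = -0.011 + (0.197)(0.431) = 0.073907
Right-hand sides:
  c_0 = sigma^2 (1 + theta_1 psi_1 + theta_2 psi_2) = 3 * (1 + (0.234)(0.431) + (-0.011)(0.073907)) = 3 * 1.100041 = 3.300123
  c_1 = sigma^2 (theta_1 + theta_2 psi_1) = 3 * (0.234 + (-0.011)(0.431)) = 0.687777
  c_2 = sigma^2 theta_2 = 3 * (-0.011) = -0.033
Equations for k = 0 and k = 1 (AR order 1):
  gamma(0) = phi_1 gamma(1) + c_0
  gamma(1) = phi_1 gamma(0) + c_1
Substituting the second into the first: gamma(0) (1 - phi_1^2) = c_0 + phi_1 c_1, so
  gamma(0) = (c_0 + phi_1 c_1) / (1 - phi_1^2) = (3.300123 + (0.197)(0.687777)) / (1 - (0.197)^2) = 3.435615 / 0.961191 = 3.574331.
  gamma(1) = phi_1 gamma(0) + c_1 = (0.197)(3.574331) + (0.687777) = 1.39192.
For k = 2: gamma(2) = phi_1 gamma(1) + c_2
  = (0.197)(1.39192) + (-0.033) = 0.241208.
Therefore gamma(2) = 0.2412 (to 4 decimal places).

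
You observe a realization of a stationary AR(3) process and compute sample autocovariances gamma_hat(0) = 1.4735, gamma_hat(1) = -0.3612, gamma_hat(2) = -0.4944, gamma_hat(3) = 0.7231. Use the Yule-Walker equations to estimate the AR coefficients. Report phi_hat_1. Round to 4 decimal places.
\hat\phi_{1} = -0.2010

The Yule-Walker equations for an AR(p) process read, in matrix form,
  Gamma_p phi = r_p,   with   (Gamma_p)_{ij} = gamma(|i - j|),
                       (r_p)_i = gamma(i),   i,j = 1..p.
Substitute the sample gammas (Toeplitz matrix and right-hand side of size 3):
  Gamma_p = [[1.4735, -0.3612, -0.4944], [-0.3612, 1.4735, -0.3612], [-0.4944, -0.3612, 1.4735]]
  r_p     = [-0.3612, -0.4944, 0.7231]
Written out (R1..R3):
  (R1) 1.4735 phi_1 - 0.3612 phi_2 - 0.4944 phi_3 = -0.3612
  (R2) -0.3612 phi_1 + 1.4735 phi_2 - 0.3612 phi_3 = -0.4944
  (R3) -0.4944 phi_1 - 0.3612 phi_2 + 1.4735 phi_3 = 0.7231
Gaussian elimination:
  R2 <- R2 - (-0.3612/1.4735) R1 = R2 - (-0.245131) R1:  1.384959 phi_2 - 0.482393 phi_3 = -0.582941
  R3 <- R3 - (-0.4944/1.4735) R1 = R3 - (-0.335528) R1:  -0.482393 phi_2 + 1.307615 phi_3 = 0.601907
  R3 <- R3 - (-0.482393/1.384959) R2 = R3 - (-0.348308) R2:  1.139594 phi_3 = 0.398864
Back-substitution:
  phi_hat_3 = 0.398864 / 1.139594 = 0.350006
  phi_hat_2 = (-0.582941 - (-0.482393)(0.350006)) / 1.384959 = -0.298999
  phi_hat_1 = (-0.3612 - (-0.3612)(-0.298999) - (-0.4944)(0.350006)) / 1.4735 = -0.200988
So phi_hat = [-0.2010, -0.2990, 0.3500].
Therefore phi_hat_1 = -0.2010.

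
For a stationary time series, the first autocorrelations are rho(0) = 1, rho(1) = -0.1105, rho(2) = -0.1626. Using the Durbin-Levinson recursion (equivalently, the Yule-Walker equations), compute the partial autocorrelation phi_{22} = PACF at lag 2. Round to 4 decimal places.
\phi_{22} = -0.1770

The PACF at lag k is phi_{kk}, the last component of the solution
to the Yule-Walker system G_k phi = r_k where
  (G_k)_{ij} = rho(|i - j|), (r_k)_i = rho(i), i,j = 1..k.
Equivalently, Durbin-Levinson gives phi_{kk} iteratively:
  phi_{11} = rho(1)
  phi_{kk} = [rho(k) - sum_{j=1..k-1} phi_{k-1,j} rho(k-j)]
            / [1 - sum_{j=1..k-1} phi_{k-1,j} rho(j)],
  phi_{k,j} = phi_{k-1,j} - phi_{kk} phi_{k-1,k-j},  j = 1..k-1.
Step k = 1:
  phi_11 = rho(1) = -0.1105.
Step k = 2:
  phi_22 = [rho(2) - phi_11 rho(1)] / [1 - phi_11 rho(1)] = [-0.1626 - (-0.1105)(-0.1105)] / [1 - (-0.1105)(-0.1105)]
         = -0.17481025 / 0.98778975 = -0.177.
Therefore phi_{22} = -0.1770.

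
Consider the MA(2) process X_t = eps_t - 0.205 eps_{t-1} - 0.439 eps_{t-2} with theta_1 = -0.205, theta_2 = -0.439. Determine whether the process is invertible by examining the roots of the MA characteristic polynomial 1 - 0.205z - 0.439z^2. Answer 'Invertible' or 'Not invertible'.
\text{Invertible}

The MA(q) characteristic polynomial is P(z) = 1 - 0.205z - 0.439z^2.
Invertibility requires all roots to lie outside the unit circle, i.e. |z| > 1 for every root.
Set 1 + (-0.205) z + (-0.439) z^2 = 0, i.e. a z^2 + b z + c = 0 with a = -0.439, b = -0.205, c = 1.
Discriminant D = b^2 - 4ac = (-0.205)^2 - 4*(-0.439)*1 = 0.042025 - (-1.756) = 1.798025.
D >= 0, so the roots are real: z = (-b +/- sqrt(D)) / (2a) = (0.205 +/- 1.340905) / (-0.878).
  z_1 = (0.205 + 1.340905) / (-0.878) = -1.7607,   |z_1| = 1.7607.
  z_2 = (0.205 - 1.340905) / (-0.878) = 1.2937,   |z_2| = 1.2937.
Moduli of all roots: 1.7607, 1.2937.
All moduli strictly greater than 1? Yes.
Verdict: Invertible.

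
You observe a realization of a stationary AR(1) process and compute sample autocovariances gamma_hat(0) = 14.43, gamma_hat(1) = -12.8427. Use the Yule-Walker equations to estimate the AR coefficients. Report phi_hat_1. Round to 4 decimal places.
\hat\phi_{1} = -0.8900

The Yule-Walker equations for an AR(p) process read, in matrix form,
  Gamma_p phi = r_p,   with   (Gamma_p)_{ij} = gamma(|i - j|),
                       (r_p)_i = gamma(i),   i,j = 1..p.
Substitute the sample gammas (Toeplitz matrix and right-hand side of size 1):
  Gamma_p = [[14.43]]
  r_p     = [-12.8427]
With p = 1 this is the single equation gamma(0) phi_1 = gamma(1):
  phi_hat_1 = gamma(1) / gamma(0) = -12.8427 / 14.43 = -0.8900.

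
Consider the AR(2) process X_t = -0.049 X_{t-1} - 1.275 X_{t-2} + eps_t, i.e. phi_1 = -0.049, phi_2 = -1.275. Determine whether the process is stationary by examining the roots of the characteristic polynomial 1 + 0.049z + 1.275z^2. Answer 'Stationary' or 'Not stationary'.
\text{Not stationary}

The AR(p) characteristic polynomial is P(z) = 1 + 0.049z + 1.275z^2.
Stationarity requires all roots to lie outside the unit circle, i.e. |z| > 1 for every root.
Set 1 + (0.049) z + (1.275) z^2 = 0, i.e. a z^2 + b z + c = 0 with a = 1.275, b = 0.049, c = 1.
Discriminant D = b^2 - 4ac = (0.049)^2 - 4*(1.275)*1 = 0.002401 - (5.1) = -5.097599.
D < 0, so the roots are the complex-conjugate pair z = (-b +/- i sqrt(-D)) / (2a) = -0.0192 +/- 0.8854i.
For a conjugate pair |z|^2 = z * conj(z) = (product of roots) = c/a = 1/(1.275) = 0.784314, so |z| = sqrt(0.784314) = 0.8856 for both roots.
Moduli of all roots: 0.8856, 0.8856.
All moduli strictly greater than 1? No.
Verdict: Not stationary.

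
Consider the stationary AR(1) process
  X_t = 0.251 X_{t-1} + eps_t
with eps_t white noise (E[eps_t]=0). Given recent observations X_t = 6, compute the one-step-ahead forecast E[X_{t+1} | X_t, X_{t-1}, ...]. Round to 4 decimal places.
E[X_{t+1} \mid \mathcal F_t] = 1.5060

For an AR(p) model X_t = c + sum_i phi_i X_{t-i} + eps_t, the
one-step-ahead conditional mean is
  E[X_{t+1} | X_t, ...] = c + sum_i phi_i X_{t+1-i}.
Substitute known values:
  E[X_{t+1} | ...] = (0.251) * (6)
                   = 1.5060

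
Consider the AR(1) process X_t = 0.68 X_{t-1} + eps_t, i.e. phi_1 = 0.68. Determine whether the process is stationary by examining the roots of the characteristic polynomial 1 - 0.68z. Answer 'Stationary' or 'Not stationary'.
\text{Stationary}

The AR(p) characteristic polynomial is P(z) = 1 - 0.68z.
Stationarity requires all roots to lie outside the unit circle, i.e. |z| > 1 for every root.
This is linear in z: 1 + (-0.68) z = 0  =>  z = -1/(-0.68) = 1.470588,  |z| = 1.470588.
Moduli of all roots: 1.4706.
All moduli strictly greater than 1? Yes.
Verdict: Stationary.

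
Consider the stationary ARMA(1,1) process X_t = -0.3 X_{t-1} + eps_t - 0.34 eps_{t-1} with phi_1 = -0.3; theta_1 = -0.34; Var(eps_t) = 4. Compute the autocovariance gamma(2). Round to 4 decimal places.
\gamma(2) = 0.9300

Multiply the model equation by X_{t-k} and take expectations. With theta_0 = psi_0 = 1 and psi_j the MA(infinity) weights, this gives
  gamma(k) - sum_i phi_i gamma(k-i) = c_k,
  c_k = sigma^2 * sum_{j=k..q} theta_j psi_{j-k}   (c_k = 0 for k > q),
using gamma(-m) = gamma(m).
psi-weights needed (psi_j = theta_j + sum_i phi_i psi_{j-i}):
  psi_1 = theta_1 + phi_1 = -0.34 + (-0.3) = -0.64
Right-hand sides:
  c_0 = sigma^2 (1 + theta_1 psi_1) = 4 * (1 + (-0.34)(-0.64)) = 4 * 1.2176 = 4.8704
  c_1 = sigma^2 theta_1 = 4 * (-0.34) = -1.36
  c_2 = 0
Equations for k = 0 and k = 1 (AR order 1):
  gamma(0) = phi_1 gamma(1) + c_0
  gamma(1) = phi_1 gamma(0) + c_1
Substituting the second into the first: gamma(0) (1 - phi_1^2) = c_0 + phi_1 c_1, so
  gamma(0) = (c_0 + phi_1 c_1) / (1 - phi_1^2) = (4.8704 + (-0.3)(-1.36)) / (1 - (-0.3)^2) = 5.2784 / 0.91 = 5.80044.
  gamma(1) = phi_1 gamma(0) + c_1 = (-0.3)(5.80044) + (-1.36) = -3.100132.
For k = 2 (> q): gamma(2) = phi_1 gamma(1) = (-0.3)(-3.100132) = 0.93004.
Therefore gamma(2) = 0.9300 (to 4 decimal places).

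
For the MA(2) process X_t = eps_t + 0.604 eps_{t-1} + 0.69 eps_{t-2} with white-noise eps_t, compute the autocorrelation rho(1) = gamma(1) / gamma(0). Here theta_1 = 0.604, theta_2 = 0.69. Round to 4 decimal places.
\rho(1) = 0.5545

For an MA(q) process with theta_0 = 1, the autocovariance is
  gamma(k) = sigma^2 * sum_{i=0..q-k} theta_i * theta_{i+k},
and rho(k) = gamma(k) / gamma(0). Sigma^2 cancels.
  numerator   = (1)*(0.604) + (0.604)*(0.69) = 1.02076.
  denominator = (1)^2 + (0.604)^2 + (0.69)^2 = 1.840916.
  rho(1) = 1.02076 / 1.840916 = 0.5545.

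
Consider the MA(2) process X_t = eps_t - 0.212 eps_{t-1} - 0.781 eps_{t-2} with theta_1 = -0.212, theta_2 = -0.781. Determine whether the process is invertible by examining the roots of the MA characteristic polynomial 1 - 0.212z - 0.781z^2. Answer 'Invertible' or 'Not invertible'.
\text{Invertible}

The MA(q) characteristic polynomial is P(z) = 1 - 0.212z - 0.781z^2.
Invertibility requires all roots to lie outside the unit circle, i.e. |z| > 1 for every root.
Set 1 + (-0.212) z + (-0.781) z^2 = 0, i.e. a z^2 + b z + c = 0 with a = -0.781, b = -0.212, c = 1.
Discriminant D = b^2 - 4ac = (-0.212)^2 - 4*(-0.781)*1 = 0.044944 - (-3.124) = 3.168944.
D >= 0, so the roots are real: z = (-b +/- sqrt(D)) / (2a) = (0.212 +/- 1.780153) / (-1.562).
  z_1 = (0.212 + 1.780153) / (-1.562) = -1.2754,   |z_1| = 1.2754.
  z_2 = (0.212 - 1.780153) / (-1.562) = 1.0039,   |z_2| = 1.0039.
Moduli of all roots: 1.2754, 1.0039.
All moduli strictly greater than 1? Yes.
Verdict: Invertible.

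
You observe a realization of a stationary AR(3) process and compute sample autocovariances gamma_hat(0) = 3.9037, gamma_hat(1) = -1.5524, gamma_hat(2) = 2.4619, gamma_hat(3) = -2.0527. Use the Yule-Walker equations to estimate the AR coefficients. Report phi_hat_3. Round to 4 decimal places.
\hat\phi_{3} = -0.3340

The Yule-Walker equations for an AR(p) process read, in matrix form,
  Gamma_p phi = r_p,   with   (Gamma_p)_{ij} = gamma(|i - j|),
                       (r_p)_i = gamma(i),   i,j = 1..p.
Substitute the sample gammas (Toeplitz matrix and right-hand side of size 3):
  Gamma_p = [[3.9037, -1.5524, 2.4619], [-1.5524, 3.9037, -1.5524], [2.4619, -1.5524, 3.9037]]
  r_p     = [-1.5524, 2.4619, -2.0527]
Written out (R1..R3):
  (R1) 3.9037 phi_1 - 1.5524 phi_2 + 2.4619 phi_3 = -1.5524
  (R2) -1.5524 phi_1 + 3.9037 phi_2 - 1.5524 phi_3 = 2.4619
  (R3) 2.4619 phi_1 - 1.5524 phi_2 + 3.9037 phi_3 = -2.0527
Gaussian elimination:
  R2 <- R2 - (-1.5524/3.9037) R1 = R2 - (-0.397674) R1:  3.286351 phi_2 - 0.573366 phi_3 = 1.844551
  R3 <- R3 - (2.4619/3.9037) R1 = R3 - (0.630658) R1:  -0.573366 phi_2 + 2.351083 phi_3 = -1.073666
  R3 <- R3 - (-0.573366/3.286351) R2 = R3 - (-0.174469) R2:  2.251048 phi_3 = -0.751849
Back-substitution:
  phi_hat_3 = -0.751849 / 2.251048 = -0.334
  phi_hat_2 = (1.844551 - (-0.573366)(-0.334)) / 3.286351 = 0.503004
  phi_hat_1 = (-1.5524 - (-1.5524)(0.503004) - (2.4619)(-0.334)) / 3.9037 = 0.012997
So phi_hat = [0.0130, 0.5030, -0.3340].
Therefore phi_hat_3 = -0.3340.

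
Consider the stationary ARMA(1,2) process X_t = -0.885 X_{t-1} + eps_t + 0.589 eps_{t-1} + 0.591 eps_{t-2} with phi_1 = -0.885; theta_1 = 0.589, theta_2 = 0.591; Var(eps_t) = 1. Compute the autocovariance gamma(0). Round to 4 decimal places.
\gamma(0) = 4.4438

Multiply the model equation by X_{t-k} and take expectations. With theta_0 = psi_0 = 1 and psi_j the MA(infinity) weights, this gives
  gamma(k) - sum_i phi_i gamma(k-i) = c_k,
  c_k = sigma^2 * sum_{j=k..q} theta_j psi_{j-k}   (c_k = 0 for k > q),
using gamma(-m) = gamma(m).
psi-weights needed (psi_j = theta_j + sum_i phi_i psi_{j-i}):
  psi_1 = theta_1 + phi_1 = 0.589 + (-0.885) = -0.296
  psi_2 = theta_2 + phi_1 psi_1 = 0.591 + (-0.885)(-0.296) = 0.85296
Right-hand sides:
  c_0 = sigma^2 (1 + theta_1 psi_1 + theta_2 psi_2) = 1 * (1 + (0.589)(-0.296) + (0.591)(0.85296)) = 1 * 1.329755 = 1.329755
  c_1 = sigma^2 (theta_1 + theta_2 psi_1) = 1 * (0.589 + (0.591)(-0.296)) = 0.414064
  c_2 = sigma^2 theta_2 = 1 * (0.591) = 0.591
Equations for k = 0 and k = 1 (AR order 1):
  gamma(0) = phi_1 gamma(1) + c_0
  gamma(1) = phi_1 gamma(0) + c_1
Substituting the second into the first: gamma(0) (1 - phi_1^2) = c_0 + phi_1 c_1, so
  gamma(0) = (c_0 + phi_1 c_1) / (1 - phi_1^2) = (1.329755 + (-0.885)(0.414064)) / (1 - (-0.885)^2) = 0.963309 / 0.216775 = 4.443818.
Therefore gamma(0) = 4.4438 (to 4 decimal places).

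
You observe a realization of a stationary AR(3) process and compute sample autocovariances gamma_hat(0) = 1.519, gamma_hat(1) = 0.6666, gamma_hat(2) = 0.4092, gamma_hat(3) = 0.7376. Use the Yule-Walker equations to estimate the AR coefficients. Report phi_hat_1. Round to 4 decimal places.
\hat\phi_{1} = 0.3570

The Yule-Walker equations for an AR(p) process read, in matrix form,
  Gamma_p phi = r_p,   with   (Gamma_p)_{ij} = gamma(|i - j|),
                       (r_p)_i = gamma(i),   i,j = 1..p.
Substitute the sample gammas (Toeplitz matrix and right-hand side of size 3):
  Gamma_p = [[1.519, 0.6666, 0.4092], [0.6666, 1.519, 0.6666], [0.4092, 0.6666, 1.519]]
  r_p     = [0.6666, 0.4092, 0.7376]
Written out (R1..R3):
  (R1) 1.519 phi_1 + 0.6666 phi_2 + 0.4092 phi_3 = 0.6666
  (R2) 0.6666 phi_1 + 1.519 phi_2 + 0.6666 phi_3 = 0.4092
  (R3) 0.4092 phi_1 + 0.6666 phi_2 + 1.519 phi_3 = 0.7376
Gaussian elimination:
  R2 <- R2 - (0.6666/1.519) R1 = R2 - (0.438841) R1:  1.226468 phi_2 + 0.487026 phi_3 = 0.116668
  R3 <- R3 - (0.4092/1.519) R1 = R3 - (0.269388) R1:  0.487026 phi_2 + 1.408767 phi_3 = 0.558026
  R3 <- R3 - (0.487026/1.226468) R2 = R3 - (0.397096) R2:  1.21537 phi_3 = 0.511698
Back-substitution:
  phi_hat_3 = 0.511698 / 1.21537 = 0.421022
  phi_hat_2 = (0.116668 - (0.487026)(0.421022)) / 1.226468 = -0.072061
  phi_hat_1 = (0.6666 - (0.6666)(-0.072061) - (0.4092)(0.421022)) / 1.519 = 0.357046
So phi_hat = [0.3570, -0.0721, 0.4210].
Therefore phi_hat_1 = 0.3570.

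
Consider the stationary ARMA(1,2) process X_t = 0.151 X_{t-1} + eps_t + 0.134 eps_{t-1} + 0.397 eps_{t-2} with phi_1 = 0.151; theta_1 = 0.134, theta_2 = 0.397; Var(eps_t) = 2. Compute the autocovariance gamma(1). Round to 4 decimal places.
\gamma(1) = 0.8807

Multiply the model equation by X_{t-k} and take expectations. With theta_0 = psi_0 = 1 and psi_j the MA(infinity) weights, this gives
  gamma(k) - sum_i phi_i gamma(k-i) = c_k,
  c_k = sigma^2 * sum_{j=k..q} theta_j psi_{j-k}   (c_k = 0 for k > q),
using gamma(-m) = gamma(m).
psi-weights needed (psi_j = theta_j + sum_i phi_i psi_{j-i}):
  psi_1 = theta_1 + phi_1 = 0.134 + (0.151) = 0.285
  psi_2 = theta_2 + phi_1 psi_1 = 0.397 + (0.151)(0.285) = 0.440035
Right-hand sides:
  c_0 = sigma^2 (1 + theta_1 psi_1 + theta_2 psi_2) = 2 * (1 + (0.134)(0.285) + (0.397)(0.440035)) = 2 * 1.212884 = 2.425768
  c_1 = sigma^2 (theta_1 + theta_2 psi_1) = 2 * (0.134 + (0.397)(0.285)) = 0.49429
  c_2 = sigma^2 theta_2 = 2 * (0.397) = 0.794
Equations for k = 0 and k = 1 (AR order 1):
  gamma(0) = phi_1 gamma(1) + c_0
  gamma(1) = phi_1 gamma(0) + c_1
Substituting the second into the first: gamma(0) (1 - phi_1^2) = c_0 + phi_1 c_1, so
  gamma(0) = (c_0 + phi_1 c_1) / (1 - phi_1^2) = (2.425768 + (0.151)(0.49429)) / (1 - (0.151)^2) = 2.500406 / 0.977199 = 2.558748.
  gamma(1) = phi_1 gamma(0) + c_1 = (0.151)(2.558748) + (0.49429) = 0.880661.
Therefore gamma(1) = 0.8807 (to 4 decimal places).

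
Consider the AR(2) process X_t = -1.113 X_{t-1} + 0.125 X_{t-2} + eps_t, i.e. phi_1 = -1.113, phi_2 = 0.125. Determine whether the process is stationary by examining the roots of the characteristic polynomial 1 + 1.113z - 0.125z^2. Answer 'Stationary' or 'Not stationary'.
\text{Not stationary}

The AR(p) characteristic polynomial is P(z) = 1 + 1.113z - 0.125z^2.
Stationarity requires all roots to lie outside the unit circle, i.e. |z| > 1 for every root.
Set 1 + (1.113) z + (-0.125) z^2 = 0, i.e. a z^2 + b z + c = 0 with a = -0.125, b = 1.113, c = 1.
Discriminant D = b^2 - 4ac = (1.113)^2 - 4*(-0.125)*1 = 1.238769 - (-0.5) = 1.738769.
D >= 0, so the roots are real: z = (-b +/- sqrt(D)) / (2a) = (-1.113 +/- 1.318624) / (-0.25).
  z_1 = (-1.113 + 1.318624) / (-0.25) = -0.8225,   |z_1| = 0.8225.
  z_2 = (-1.113 - 1.318624) / (-0.25) = 9.7265,   |z_2| = 9.7265.
Moduli of all roots: 0.8225, 9.7265.
All moduli strictly greater than 1? No.
Verdict: Not stationary.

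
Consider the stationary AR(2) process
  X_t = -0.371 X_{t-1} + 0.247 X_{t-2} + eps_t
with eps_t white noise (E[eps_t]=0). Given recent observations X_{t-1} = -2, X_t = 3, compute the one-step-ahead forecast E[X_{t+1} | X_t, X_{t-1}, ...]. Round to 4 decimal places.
E[X_{t+1} \mid \mathcal F_t] = -1.6070

For an AR(p) model X_t = c + sum_i phi_i X_{t-i} + eps_t, the
one-step-ahead conditional mean is
  E[X_{t+1} | X_t, ...] = c + sum_i phi_i X_{t+1-i}.
Substitute known values:
  E[X_{t+1} | ...] = (-0.371) * (3) + (0.247) * (-2)
                   = -1.6070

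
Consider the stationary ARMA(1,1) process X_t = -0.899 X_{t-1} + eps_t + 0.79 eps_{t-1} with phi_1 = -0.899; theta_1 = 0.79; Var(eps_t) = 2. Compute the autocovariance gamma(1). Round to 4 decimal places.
\gamma(1) = -0.3294

Multiply the model equation by X_{t-k} and take expectations. With theta_0 = psi_0 = 1 and psi_j the MA(infinity) weights, this gives
  gamma(k) - sum_i phi_i gamma(k-i) = c_k,
  c_k = sigma^2 * sum_{j=k..q} theta_j psi_{j-k}   (c_k = 0 for k > q),
using gamma(-m) = gamma(m).
psi-weights needed (psi_j = theta_j + sum_i phi_i psi_{j-i}):
  psi_1 = theta_1 + phi_1 = 0.79 + (-0.899) = -0.109
Right-hand sides:
  c_0 = sigma^2 (1 + theta_1 psi_1) = 2 * (1 + (0.79)(-0.109)) = 2 * 0.91389 = 1.82778
  c_1 = sigma^2 theta_1 = 2 * (0.79) = 1.58
  c_2 = 0
Equations for k = 0 and k = 1 (AR order 1):
  gamma(0) = phi_1 gamma(1) + c_0
  gamma(1) = phi_1 gamma(0) + c_1
Substituting the second into the first: gamma(0) (1 - phi_1^2) = c_0 + phi_1 c_1, so
  gamma(0) = (c_0 + phi_1 c_1) / (1 - phi_1^2) = (1.82778 + (-0.899)(1.58)) / (1 - (-0.899)^2) = 0.40736 / 0.191799 = 2.12389.
  gamma(1) = phi_1 gamma(0) + c_1 = (-0.899)(2.12389) + (1.58) = -0.329377.
Therefore gamma(1) = -0.3294 (to 4 decimal places).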